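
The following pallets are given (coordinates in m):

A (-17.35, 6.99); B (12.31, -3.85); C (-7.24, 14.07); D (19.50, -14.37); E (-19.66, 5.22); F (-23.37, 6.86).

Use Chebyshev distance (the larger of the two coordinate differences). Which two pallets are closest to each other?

Pairwise distances:
A–E: max(|-2.31|, |-1.77|) = 2.31 m
E–F: max(|-3.71|, |1.64|) = 3.71 m
A–F: max(|-6.02|, |-0.13|) = 6.02 m
A–C: max(|10.11|, |7.08|) = 10.11 m
B–D: max(|7.19|, |-10.52|) = 10.52 m
C–E: max(|-12.42|, |-8.85|) = 12.42 m
C–F: max(|-16.13|, |-7.21|) = 16.13 m
B–C: max(|-19.55|, |17.92|) = 19.55 m
C–D: max(|26.74|, |-28.44|) = 28.44 m
A–B: max(|29.66|, |-10.84|) = 29.66 m
B–E: max(|-31.97|, |9.07|) = 31.97 m
B–F: max(|-35.68|, |10.71|) = 35.68 m
A–D: max(|36.85|, |-21.36|) = 36.85 m
D–E: max(|-39.16|, |19.59|) = 39.16 m
D–F: max(|-42.87|, |21.23|) = 42.87 m
Closest pair: A–E at 2.31 m.

A and E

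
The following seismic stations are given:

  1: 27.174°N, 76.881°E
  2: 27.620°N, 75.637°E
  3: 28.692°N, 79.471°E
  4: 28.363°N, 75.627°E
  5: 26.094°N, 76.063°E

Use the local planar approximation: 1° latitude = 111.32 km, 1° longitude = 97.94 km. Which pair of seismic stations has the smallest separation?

2 and 4

Pairwise distances:
2–4: 82.717 km
1–2: 131.565 km
1–5: 144.474 km
2–5: 174.923 km
1–4: 180.563 km
4–5: 256.169 km
1–3: 304.797 km
3–4: 378.259 km
2–3: 394.008 km
3–5: 441.646 km
Closest pair: 2–4 at 82.717 km.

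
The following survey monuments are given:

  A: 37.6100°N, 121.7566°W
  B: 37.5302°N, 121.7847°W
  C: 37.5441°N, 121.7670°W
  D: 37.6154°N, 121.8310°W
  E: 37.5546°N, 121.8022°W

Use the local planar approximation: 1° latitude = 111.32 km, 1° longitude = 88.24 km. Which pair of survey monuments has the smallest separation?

B and C

Pairwise distances:
B–C: 2.1986 km
B–E: 3.1245 km
C–E: 3.3187 km
A–D: 6.5925 km
D–E: 7.2296 km
A–E: 7.3637 km
A–C: 7.3932 km
A–B: 9.2229 km
C–D: 9.7412 km
B–D: 10.3270 km
Closest pair: B–C at 2.1986 km.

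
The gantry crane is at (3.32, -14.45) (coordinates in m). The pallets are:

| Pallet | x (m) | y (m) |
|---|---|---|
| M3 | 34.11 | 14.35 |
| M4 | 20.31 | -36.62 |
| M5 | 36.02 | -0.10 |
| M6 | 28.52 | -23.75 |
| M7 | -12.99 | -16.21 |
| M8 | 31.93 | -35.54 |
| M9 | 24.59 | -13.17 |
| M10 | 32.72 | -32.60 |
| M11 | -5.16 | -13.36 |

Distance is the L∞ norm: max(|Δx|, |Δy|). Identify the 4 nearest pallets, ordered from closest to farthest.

M11, M7, M9, M4

Distances from (3.32, -14.45):
M3: 30.79 m
M4: 22.17 m
M5: 32.70 m
M6: 25.20 m
M7: 16.31 m
M8: 28.61 m
M9: 21.27 m
M10: 29.40 m
M11: 8.48 m
Sorted: M11 (8.48 m) < M7 (16.31 m) < M9 (21.27 m) < M4 (22.17 m) < M6 (25.20 m) < M8 (28.61 m) < …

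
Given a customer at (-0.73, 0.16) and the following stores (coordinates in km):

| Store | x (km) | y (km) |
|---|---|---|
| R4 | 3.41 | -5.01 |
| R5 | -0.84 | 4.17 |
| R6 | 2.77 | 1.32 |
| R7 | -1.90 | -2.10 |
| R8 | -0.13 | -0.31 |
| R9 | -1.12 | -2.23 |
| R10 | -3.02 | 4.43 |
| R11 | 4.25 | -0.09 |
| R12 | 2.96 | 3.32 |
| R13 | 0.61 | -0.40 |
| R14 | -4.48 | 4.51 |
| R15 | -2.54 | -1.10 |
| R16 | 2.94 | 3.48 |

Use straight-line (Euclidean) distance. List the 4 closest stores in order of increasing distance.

Distances from (-0.73, 0.16):
R4: √((4.14)² + (-5.17)²) = √(17.1396 + 26.7289) = 6.62 km
R5: √((-0.11)² + (4.01)²) = √(0.0121 + 16.0801) = 4.01 km
R6: √((3.50)² + (1.16)²) = √(12.2500 + 1.3456) = 3.69 km
R7: √((-1.17)² + (-2.26)²) = √(1.3689 + 5.1076) = 2.54 km
R8: √((0.60)² + (-0.47)²) = √(0.3600 + 0.2209) = 0.76 km
R9: √((-0.39)² + (-2.39)²) = √(0.1521 + 5.7121) = 2.42 km
R10: √((-2.29)² + (4.27)²) = √(5.2441 + 18.2329) = 4.85 km
R11: √((4.98)² + (-0.25)²) = √(24.8004 + 0.0625) = 4.99 km
R12: √((3.69)² + (3.16)²) = √(13.6161 + 9.9856) = 4.86 km
R13: √((1.34)² + (-0.56)²) = √(1.7956 + 0.3136) = 1.45 km
R14: √((-3.75)² + (4.35)²) = √(14.0625 + 18.9225) = 5.74 km
R15: √((-1.81)² + (-1.26)²) = √(3.2761 + 1.5876) = 2.21 km
R16: √((3.67)² + (3.32)²) = √(13.4689 + 11.0224) = 4.95 km
Sorted: R8 (0.76 km) < R13 (1.45 km) < R15 (2.21 km) < R9 (2.42 km) < R7 (2.54 km) < R6 (3.69 km) < …

R8, R13, R15, R9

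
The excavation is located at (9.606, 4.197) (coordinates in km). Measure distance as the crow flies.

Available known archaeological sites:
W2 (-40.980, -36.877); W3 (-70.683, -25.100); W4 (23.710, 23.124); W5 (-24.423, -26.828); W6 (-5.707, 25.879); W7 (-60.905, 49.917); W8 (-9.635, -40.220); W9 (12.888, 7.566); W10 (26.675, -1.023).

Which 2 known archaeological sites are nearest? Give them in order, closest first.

Distances from (9.606, 4.197):
W2: √((-50.586)² + (-41.074)²) = √(2558.94340 + 1687.07348) = 65.161 km
W3: √((-80.289)² + (-29.297)²) = √(6446.32352 + 858.31421) = 85.467 km
W4: √((14.104)² + (18.927)²) = √(198.92282 + 358.23133) = 23.604 km
W5: √((-34.029)² + (-31.025)²) = √(1157.97284 + 962.55062) = 46.049 km
W6: √((-15.313)² + (21.682)²) = √(234.48797 + 470.10912) = 26.544 km
W7: √((-70.511)² + (45.720)²) = √(4971.80112 + 2090.31840) = 84.036 km
W8: √((-19.241)² + (-44.417)²) = √(370.21608 + 1972.86989) = 48.405 km
W9: √((3.282)² + (3.369)²) = √(10.77152 + 11.35016) = 4.703 km
W10: √((17.069)² + (-5.220)²) = √(291.35076 + 27.24840) = 17.849 km
Sorted: W9 (4.703 km) < W10 (17.849 km) < W4 (23.604 km) < W6 (26.544 km) < …

W9, W10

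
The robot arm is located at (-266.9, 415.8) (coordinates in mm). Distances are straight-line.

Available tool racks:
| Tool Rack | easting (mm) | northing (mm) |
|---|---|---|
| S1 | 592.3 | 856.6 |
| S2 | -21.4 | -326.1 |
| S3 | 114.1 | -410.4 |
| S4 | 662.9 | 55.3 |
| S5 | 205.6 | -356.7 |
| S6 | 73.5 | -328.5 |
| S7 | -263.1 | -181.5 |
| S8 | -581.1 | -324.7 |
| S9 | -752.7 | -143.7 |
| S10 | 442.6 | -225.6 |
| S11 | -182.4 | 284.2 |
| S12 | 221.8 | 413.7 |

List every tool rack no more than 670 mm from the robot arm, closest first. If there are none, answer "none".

Distances from (-266.9, 415.8):
S1: √((859.2)² + (440.8)²) = √(738224.640 + 194304.640) = 965.7 mm
S2: √((245.5)² + (-741.9)²) = √(60270.250 + 550415.610) = 781.5 mm
S3: √((381.0)² + (-826.2)²) = √(145161.000 + 682606.440) = 909.8 mm
S4: √((929.8)² + (-360.5)²) = √(864528.040 + 129960.250) = 997.2 mm
S5: √((472.5)² + (-772.5)²) = √(223256.250 + 596756.250) = 905.5 mm
S6: √((340.4)² + (-744.3)²) = √(115872.160 + 553982.490) = 818.4 mm
S7: √((3.8)² + (-597.3)²) = √(14.440 + 356767.290) = 597.3 mm
S8: √((-314.2)² + (-740.5)²) = √(98721.640 + 548340.250) = 804.4 mm
S9: √((-485.8)² + (-559.5)²) = √(236001.640 + 313040.250) = 741.0 mm
S10: √((709.5)² + (-641.4)²) = √(503390.250 + 411393.960) = 956.4 mm
S11: √((84.5)² + (-131.6)²) = √(7140.250 + 17318.560) = 156.4 mm
S12: √((488.7)² + (-2.1)²) = √(238827.690 + 4.410) = 488.7 mm
Threshold 670 mm: S11 (156.4 mm), S12 (488.7 mm), S7 (597.3 mm) are within range.

S11, S12, S7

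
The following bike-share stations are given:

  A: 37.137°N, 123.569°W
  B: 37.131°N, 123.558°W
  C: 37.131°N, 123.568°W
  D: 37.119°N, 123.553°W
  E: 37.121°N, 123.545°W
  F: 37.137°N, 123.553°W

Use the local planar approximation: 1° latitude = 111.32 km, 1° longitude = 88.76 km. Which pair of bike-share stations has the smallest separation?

A and C

Pairwise distances:
A–B: √((-0.006·111.32)² + (0.011·88.76)²) = √(0.44612 + 0.95328) = 1.183 km
A–C: √((-0.006·111.32)² + (0.001·88.76)²) = √(0.44612 + 0.00788) = 0.674 km
A–D: √((-0.018·111.32)² + (0.016·88.76)²) = √(4.01505 + 2.01685) = 2.456 km
A–E: √((-0.016·111.32)² + (0.024·88.76)²) = √(3.17239 + 4.53792) = 2.777 km
A–F: √((0.000·111.32)² + (0.016·88.76)²) = √(0.00000 + 2.01685) = 1.420 km
B–C: √((0.000·111.32)² + (-0.010·88.76)²) = √(0.00000 + 0.78783) = 0.888 km
B–D: √((-0.012·111.32)² + (0.005·88.76)²) = √(1.78447 + 0.19696) = 1.408 km
B–E: √((-0.010·111.32)² + (0.013·88.76)²) = √(1.23921 + 1.33144) = 1.603 km
B–F: √((0.006·111.32)² + (0.005·88.76)²) = √(0.44612 + 0.19696) = 0.802 km
C–D: √((-0.012·111.32)² + (0.015·88.76)²) = √(1.78447 + 1.77263) = 1.886 km
C–E: √((-0.010·111.32)² + (0.023·88.76)²) = √(1.23921 + 4.16764) = 2.325 km
C–F: √((0.006·111.32)² + (0.015·88.76)²) = √(0.44612 + 1.77263) = 1.490 km
D–E: √((0.002·111.32)² + (0.008·88.76)²) = √(0.04957 + 0.50421) = 0.744 km
D–F: √((0.018·111.32)² + (0.000·88.76)²) = √(4.01505 + 0.00000) = 2.004 km
E–F: √((0.016·111.32)² + (-0.008·88.76)²) = √(3.17239 + 0.50421) = 1.917 km
Closest pair: A–C at 0.674 km.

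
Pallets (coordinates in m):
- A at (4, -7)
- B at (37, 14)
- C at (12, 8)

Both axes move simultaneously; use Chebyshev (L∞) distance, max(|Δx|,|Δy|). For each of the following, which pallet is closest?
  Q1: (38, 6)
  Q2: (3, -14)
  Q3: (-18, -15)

Q1 at (38, 6):
  A: 34 m
  B: 8 m
  C: 26 m
  → nearest: B (8 m)
Q2 at (3, -14):
  A: 7 m
  B: 34 m
  C: 22 m
  → nearest: A (7 m)
Q3 at (-18, -15):
  A: 22 m
  B: 55 m
  C: 30 m
  → nearest: A (22 m)

Q1→B; Q2→A; Q3→A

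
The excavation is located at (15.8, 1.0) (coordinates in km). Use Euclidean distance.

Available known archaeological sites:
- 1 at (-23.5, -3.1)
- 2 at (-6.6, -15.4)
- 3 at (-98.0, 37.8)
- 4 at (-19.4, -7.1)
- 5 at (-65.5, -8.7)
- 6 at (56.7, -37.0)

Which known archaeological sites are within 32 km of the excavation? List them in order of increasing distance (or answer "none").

2

Distances from (15.8, 1.0):
1: 39.5 km
2: 27.8 km
3: 119.6 km
4: 36.1 km
5: 81.9 km
6: 55.8 km
Threshold 32 km: 2 (27.8 km) is within range.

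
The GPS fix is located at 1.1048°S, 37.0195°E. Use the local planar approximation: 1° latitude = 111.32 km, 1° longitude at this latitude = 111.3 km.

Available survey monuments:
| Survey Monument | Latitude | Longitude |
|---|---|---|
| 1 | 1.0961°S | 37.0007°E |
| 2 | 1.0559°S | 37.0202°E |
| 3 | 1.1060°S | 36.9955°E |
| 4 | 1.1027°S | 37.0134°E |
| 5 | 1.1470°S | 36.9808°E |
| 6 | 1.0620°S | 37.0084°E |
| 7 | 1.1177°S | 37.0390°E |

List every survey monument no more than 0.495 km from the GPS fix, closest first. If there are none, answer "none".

Distances from 1.1048°S, 37.0195°E:
1: 2.3057 km
2: 5.4441 km
3: 2.6745 km
4: 0.7180 km
5: 6.3735 km
6: 4.9221 km
7: 2.6024 km
Threshold 0.495 km: none within range.

none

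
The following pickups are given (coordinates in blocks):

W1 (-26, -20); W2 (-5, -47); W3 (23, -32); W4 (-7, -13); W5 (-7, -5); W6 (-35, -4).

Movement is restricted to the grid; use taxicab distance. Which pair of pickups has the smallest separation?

W4 and W5

Pairwise distances:
W4–W5: |0| + |8| = 0 + 8 = 8 blocks
W1–W6: |-9| + |16| = 9 + 16 = 25 blocks
W1–W4: |19| + |7| = 19 + 7 = 26 blocks
W5–W6: |-28| + |1| = 28 + 1 = 29 blocks
W1–W5: |19| + |15| = 19 + 15 = 34 blocks
W2–W4: |-2| + |34| = 2 + 34 = 36 blocks
W4–W6: |-28| + |9| = 28 + 9 = 37 blocks
W2–W3: |28| + |15| = 28 + 15 = 43 blocks
W2–W5: |-2| + |42| = 2 + 42 = 44 blocks
W1–W2: |21| + |-27| = 21 + 27 = 48 blocks
W3–W4: |-30| + |19| = 30 + 19 = 49 blocks
W3–W5: |-30| + |27| = 30 + 27 = 57 blocks
W1–W3: |49| + |-12| = 49 + 12 = 61 blocks
W2–W6: |-30| + |43| = 30 + 43 = 73 blocks
W3–W6: |-58| + |28| = 58 + 28 = 86 blocks
Closest pair: W4–W5 at 8 blocks.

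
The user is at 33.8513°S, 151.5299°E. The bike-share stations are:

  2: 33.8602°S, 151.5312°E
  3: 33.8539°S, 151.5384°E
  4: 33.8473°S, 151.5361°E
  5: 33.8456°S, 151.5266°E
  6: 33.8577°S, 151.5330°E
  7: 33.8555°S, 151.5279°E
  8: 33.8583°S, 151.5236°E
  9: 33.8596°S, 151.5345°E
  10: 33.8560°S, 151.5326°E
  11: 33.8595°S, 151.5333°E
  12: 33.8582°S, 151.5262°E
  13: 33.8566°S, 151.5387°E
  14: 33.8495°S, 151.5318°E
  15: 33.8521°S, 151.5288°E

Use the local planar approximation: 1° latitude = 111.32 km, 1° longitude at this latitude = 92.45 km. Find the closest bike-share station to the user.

15

Distances from 33.8513°S, 151.5299°E:
2: √((-0.0089·111.32)² + (0.0013·92.45)²) = √(0.981582 + 0.014444) = 0.9980 km
3: √((-0.0026·111.32)² + (0.0085·92.45)²) = √(0.083771 + 0.617521) = 0.8374 km
4: √((0.0040·111.32)² + (0.0062·92.45)²) = √(0.198274 + 0.328547) = 0.7258 km
5: √((0.0057·111.32)² + (-0.0033·92.45)²) = √(0.402621 + 0.093077) = 0.7041 km
6: √((-0.0064·111.32)² + (0.0031·92.45)²) = √(0.507582 + 0.082137) = 0.7679 km
7: √((-0.0042·111.32)² + (-0.0020·92.45)²) = √(0.218597 + 0.034188) = 0.5028 km
8: √((-0.0070·111.32)² + (-0.0063·92.45)²) = √(0.607215 + 0.339231) = 0.9729 km
9: √((-0.0083·111.32)² + (0.0046·92.45)²) = √(0.853695 + 0.180855) = 1.0171 km
10: √((-0.0047·111.32)² + (0.0027·92.45)²) = √(0.273742 + 0.062308) = 0.5797 km
11: √((-0.0082·111.32)² + (0.0034·92.45)²) = √(0.833248 + 0.098803) = 0.9654 km
12: √((-0.0069·111.32)² + (-0.0037·92.45)²) = √(0.589990 + 0.117008) = 0.8408 km
13: √((-0.0053·111.32)² + (0.0088·92.45)²) = √(0.348095 + 0.661880) = 1.0050 km
14: √((0.0018·111.32)² + (0.0019·92.45)²) = √(0.040151 + 0.030855) = 0.2665 km
15: √((-0.0008·111.32)² + (-0.0011·92.45)²) = √(0.007931 + 0.010342) = 0.1352 km
Minimum: 15 at 0.1352 km.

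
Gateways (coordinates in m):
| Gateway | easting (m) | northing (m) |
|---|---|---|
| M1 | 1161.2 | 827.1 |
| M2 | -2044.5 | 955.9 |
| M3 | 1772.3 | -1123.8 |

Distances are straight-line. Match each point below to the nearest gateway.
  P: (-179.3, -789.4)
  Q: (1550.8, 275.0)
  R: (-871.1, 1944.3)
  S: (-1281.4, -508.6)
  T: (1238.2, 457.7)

P→M3; Q→M1; R→M2; S→M2; T→M1

P at (-179.3, -789.4):
  M1: 2100.0 m
  M2: 2554.4 m
  M3: 1980.0 m
  → nearest: M3 (1980.0 m)
Q at (1550.8, 275.0):
  M1: 675.7 m
  M2: 3659.2 m
  M3: 1416.2 m
  → nearest: M1 (675.7 m)
R at (-871.1, 1944.3):
  M1: 2319.1 m
  M2: 1534.2 m
  M3: 4049.8 m
  → nearest: M2 (1534.2 m)
S at (-1281.4, -508.6):
  M1: 2784.0 m
  M2: 1651.4 m
  M3: 3115.1 m
  → nearest: M2 (1651.4 m)
T at (1238.2, 457.7):
  M1: 377.3 m
  M2: 3320.3 m
  M3: 1669.3 m
  → nearest: M1 (377.3 m)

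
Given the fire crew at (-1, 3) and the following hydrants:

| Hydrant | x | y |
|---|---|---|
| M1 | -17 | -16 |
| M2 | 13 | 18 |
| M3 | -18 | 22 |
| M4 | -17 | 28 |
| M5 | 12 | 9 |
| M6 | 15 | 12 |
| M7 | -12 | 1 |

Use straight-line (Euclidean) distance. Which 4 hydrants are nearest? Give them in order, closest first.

Distances from (-1, 3):
M1: 24.8
M2: 20.5
M3: 25.5
M4: 29.7
M5: 14.3
M6: 18.4
M7: 11.2
Sorted: M7 (11.2) < M5 (14.3) < M6 (18.4) < M2 (20.5) < M1 (24.8) < M3 (25.5) < …

M7, M5, M6, M2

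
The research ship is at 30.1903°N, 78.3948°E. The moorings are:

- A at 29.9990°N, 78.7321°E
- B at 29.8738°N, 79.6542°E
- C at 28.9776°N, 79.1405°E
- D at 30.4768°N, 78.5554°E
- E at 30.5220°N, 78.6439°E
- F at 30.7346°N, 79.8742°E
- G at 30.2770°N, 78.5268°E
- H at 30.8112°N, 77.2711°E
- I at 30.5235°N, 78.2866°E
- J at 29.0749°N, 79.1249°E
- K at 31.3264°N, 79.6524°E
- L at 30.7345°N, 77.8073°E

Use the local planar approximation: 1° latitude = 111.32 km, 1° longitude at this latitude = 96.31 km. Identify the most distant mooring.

K

Distances from 30.1903°N, 78.3948°E:
A: √((-0.1913·111.32)² + (0.3373·96.31)²) = √(453.499002 + 1055.298809) = 38.8432 km
B: √((-0.3165·111.32)² + (1.2594·96.31)²) = √(1241.348787 + 14711.946728) = 126.3064 km
C: √((-1.2127·111.32)² + (0.7457·96.31)²) = √(18224.396285 + 5157.877839) = 152.9126 km
D: √((0.2865·111.32)² + (0.1606·96.31)²) = √(1017.174931 + 239.240030) = 35.4459 km
E: √((0.3317·111.32)² + (0.2491·96.31)²) = √(1363.444104 + 575.559492) = 44.0341 km
F: √((0.5443·111.32)² + (1.4794·96.31)²) = √(3671.326964 + 20300.839350) = 154.8295 km
G: √((0.0867·111.32)² + (0.1320·96.31)²) = √(93.150371 + 161.618335) = 15.9615 km
H: √((0.6209·111.32)² + (-1.1237·96.31)²) = √(4777.379207 + 11712.336125) = 128.4123 km
I: √((0.3332·111.32)² + (-0.1082·96.31)²) = √(1375.803408 + 108.591864) = 38.5279 km
J: √((-1.1154·111.32)² + (0.7301·96.31)²) = √(15417.277009 + 4944.330152) = 142.6941 km
K: √((1.1361·111.32)² + (1.2576·96.31)²) = √(15994.825817 + 14669.922622) = 175.1135 km
L: √((0.5442·111.32)² + (-0.5875·96.31)²) = √(3669.978079 + 3201.536870) = 82.8946 km
Maximum: K at 175.1135 km.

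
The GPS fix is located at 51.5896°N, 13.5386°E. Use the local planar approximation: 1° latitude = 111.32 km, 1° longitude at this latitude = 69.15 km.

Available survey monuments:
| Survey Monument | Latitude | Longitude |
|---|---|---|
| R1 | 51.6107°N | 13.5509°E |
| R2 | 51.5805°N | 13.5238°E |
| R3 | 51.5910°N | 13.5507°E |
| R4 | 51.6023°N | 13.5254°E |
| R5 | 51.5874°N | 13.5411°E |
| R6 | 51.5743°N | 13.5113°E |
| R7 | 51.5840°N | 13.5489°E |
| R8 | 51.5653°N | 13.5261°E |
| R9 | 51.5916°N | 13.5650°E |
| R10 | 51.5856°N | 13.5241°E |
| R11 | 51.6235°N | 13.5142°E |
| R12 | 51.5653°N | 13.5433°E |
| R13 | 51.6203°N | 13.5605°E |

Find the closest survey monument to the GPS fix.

Distances from 51.5896°N, 13.5386°E:
R1: 2.4981 km
R2: 1.4400 km
R3: 0.8511 km
R4: 1.6828 km
R5: 0.2998 km
R6: 2.5426 km
R7: 0.9465 km
R8: 2.8398 km
R9: 1.8391 km
R10: 1.0971 km
R11: 4.1338 km
R12: 2.7245 km
R13: 3.7380 km
Minimum: R5 at 0.2998 km.

R5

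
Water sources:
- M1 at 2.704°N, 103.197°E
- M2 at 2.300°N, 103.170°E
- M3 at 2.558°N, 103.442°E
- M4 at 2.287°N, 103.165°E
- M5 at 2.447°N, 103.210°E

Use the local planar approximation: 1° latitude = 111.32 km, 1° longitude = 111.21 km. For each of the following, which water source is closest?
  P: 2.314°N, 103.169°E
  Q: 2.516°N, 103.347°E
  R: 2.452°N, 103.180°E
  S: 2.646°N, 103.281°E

P→M2; Q→M3; R→M5; S→M1

P at 2.314°N, 103.169°E:
  M1: √((0.390·111.32)² + (0.028·111.21)²) = √(1884.84486 + 9.69625) = 43.526 km
  M2: √((-0.014·111.32)² + (0.001·111.21)²) = √(2.42886 + 0.01237) = 1.562 km
  M3: √((0.244·111.32)² + (0.273·111.21)²) = √(737.77859 + 921.74964) = 40.737 km
  M4: √((-0.027·111.32)² + (-0.004·111.21)²) = √(9.03387 + 0.19788) = 3.038 km
  M5: √((0.133·111.32)² + (0.041·111.21)²) = √(219.20461 + 20.79004) = 15.492 km
  → nearest: M2 (1.562 km)
Q at 2.516°N, 103.347°E:
  M1: √((0.188·111.32)² + (-0.150·111.21)²) = √(437.98788 + 278.27244) = 26.763 km
  M2: √((-0.216·111.32)² + (-0.177·111.21)²) = √(578.16780 + 387.46655) = 31.075 km
  M3: √((0.042·111.32)² + (0.095·111.21)²) = √(21.85974 + 111.61817) = 11.553 km
  M4: √((-0.229·111.32)² + (-0.182·111.21)²) = √(649.85634 + 409.66651) = 32.550 km
  M5: √((-0.069·111.32)² + (-0.137·111.21)²) = √(58.99899 + 232.12869) = 17.062 km
  → nearest: M3 (11.553 km)
R at 2.452°N, 103.180°E:
  M1: √((0.252·111.32)² + (0.017·111.21)²) = √(786.95061 + 3.57425) = 28.116 km
  M2: √((-0.152·111.32)² + (-0.010·111.21)²) = √(286.30806 + 1.23677) = 16.957 km
  M3: √((0.106·111.32)² + (0.262·111.21)²) = √(139.23811 + 848.96593) = 31.436 km
  M4: √((-0.165·111.32)² + (-0.015·111.21)²) = √(337.37608 + 2.78272) = 18.443 km
  M5: √((-0.005·111.32)² + (0.030·111.21)²) = √(0.30980 + 11.13090) = 3.382 km
  → nearest: M5 (3.382 km)
S at 2.646°N, 103.281°E:
  M1: √((0.058·111.32)² + (-0.084·111.21)²) = √(41.68717 + 87.26624) = 11.356 km
  M2: √((-0.346·111.32)² + (-0.111·111.21)²) = √(1483.53772 + 152.38199) = 40.447 km
  M3: √((-0.088·111.32)² + (0.161·111.21)²) = √(95.96475 + 320.58222) = 20.409 km
  M4: √((-0.359·111.32)² + (-0.116·111.21)²) = √(1597.11170 + 166.41929) = 41.994 km
  M5: √((-0.199·111.32)² + (-0.071·111.21)²) = √(490.74123 + 62.34539) = 23.518 km
  → nearest: M1 (11.356 km)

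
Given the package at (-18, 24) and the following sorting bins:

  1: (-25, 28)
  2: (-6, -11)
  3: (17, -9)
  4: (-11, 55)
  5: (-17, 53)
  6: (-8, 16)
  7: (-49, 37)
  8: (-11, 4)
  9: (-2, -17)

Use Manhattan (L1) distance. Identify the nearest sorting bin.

Distances from (-18, 24):
1: 11
2: 47
3: 68
4: 38
5: 30
6: 18
7: 44
8: 27
9: 57
Minimum: 1 at 11.

1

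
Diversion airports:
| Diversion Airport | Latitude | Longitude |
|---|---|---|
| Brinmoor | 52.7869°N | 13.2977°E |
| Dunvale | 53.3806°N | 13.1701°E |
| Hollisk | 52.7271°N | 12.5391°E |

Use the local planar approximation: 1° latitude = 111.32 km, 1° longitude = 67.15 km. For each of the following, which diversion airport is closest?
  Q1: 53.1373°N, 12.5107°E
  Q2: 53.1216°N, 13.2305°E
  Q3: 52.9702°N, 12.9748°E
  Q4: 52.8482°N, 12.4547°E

Q1 at 53.1373°N, 12.5107°E:
  Brinmoor: √((-0.3504·111.32)² + (0.7870·67.15)²) = √(1521.509227 + 2792.810694) = 65.6835 km
  Dunvale: √((0.2433·111.32)² + (0.6594·67.15)²) = √(733.551506 + 1960.604159) = 51.9053 km
  Hollisk: √((-0.4102·111.32)² + (0.0284·67.15)²) = √(2085.151944 + 3.636878) = 45.7033 km
  → nearest: Hollisk (45.7033 km)
Q2 at 53.1216°N, 13.2305°E:
  Brinmoor: √((-0.3347·111.32)² + (0.0672·67.15)²) = √(1388.218476 + 20.362476) = 37.5311 km
  Dunvale: √((0.2590·111.32)² + (-0.0604·67.15)²) = √(831.277304 + 16.450000) = 29.1158 km
  Hollisk: √((-0.3945·111.32)² + (-0.6914·67.15)²) = √(1928.592220 + 2155.513685) = 63.9070 km
  → nearest: Dunvale (29.1158 km)
Q3 at 52.9702°N, 12.9748°E:
  Brinmoor: √((-0.1833·111.32)² + (0.3229·67.15)²) = √(416.362229 + 470.140997) = 29.7742 km
  Dunvale: √((0.4104·111.32)² + (0.1953·67.15)²) = √(2087.185743 + 171.987356) = 47.5308 km
  Hollisk: √((-0.2431·111.32)² + (-0.4357·67.15)²) = √(732.345999 + 855.986970) = 39.8539 km
  → nearest: Brinmoor (29.7742 km)
Q4 at 52.8482°N, 12.4547°E:
  Brinmoor: √((-0.0613·111.32)² + (0.8430·67.15)²) = √(46.565830 + 3204.403396) = 57.0173 km
  Dunvale: √((0.5324·111.32)² + (0.7154·67.15)²) = √(3512.549789 + 2307.756090) = 76.2909 km
  Hollisk: √((-0.1211·111.32)² + (0.0844·67.15)²) = √(181.733371 + 32.120103) = 14.6237 km
  → nearest: Hollisk (14.6237 km)

Q1→Hollisk; Q2→Dunvale; Q3→Brinmoor; Q4→Hollisk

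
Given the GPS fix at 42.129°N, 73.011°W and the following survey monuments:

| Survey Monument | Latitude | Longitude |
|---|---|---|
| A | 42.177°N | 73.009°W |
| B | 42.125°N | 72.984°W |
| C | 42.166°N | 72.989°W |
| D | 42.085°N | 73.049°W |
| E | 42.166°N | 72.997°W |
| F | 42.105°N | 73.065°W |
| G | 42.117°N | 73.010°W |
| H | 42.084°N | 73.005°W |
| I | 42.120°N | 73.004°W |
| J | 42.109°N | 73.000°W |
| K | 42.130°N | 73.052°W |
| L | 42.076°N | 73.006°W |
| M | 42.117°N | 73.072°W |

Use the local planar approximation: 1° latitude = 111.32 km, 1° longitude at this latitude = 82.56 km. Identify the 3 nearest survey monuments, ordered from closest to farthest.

I, G, B

Distances from 42.129°N, 73.011°W:
A: 5.346 km
B: 2.273 km
C: 4.502 km
D: 5.817 km
E: 4.278 km
F: 5.197 km
G: 1.338 km
H: 5.034 km
I: 1.157 km
J: 2.404 km
K: 3.387 km
L: 5.914 km
M: 5.210 km
Sorted: I (1.157 km) < G (1.338 km) < B (2.273 km) < J (2.404 km) < K (3.387 km) < …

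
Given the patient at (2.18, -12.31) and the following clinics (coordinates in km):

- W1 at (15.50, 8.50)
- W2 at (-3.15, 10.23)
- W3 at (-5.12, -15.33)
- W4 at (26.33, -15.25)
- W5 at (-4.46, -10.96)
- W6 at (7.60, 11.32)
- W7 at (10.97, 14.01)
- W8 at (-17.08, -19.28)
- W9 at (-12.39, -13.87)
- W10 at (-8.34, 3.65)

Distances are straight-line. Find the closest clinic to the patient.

W5

Distances from (2.18, -12.31):
W1: √((13.32)² + (20.81)²) = √(177.4224 + 433.0561) = 24.71 km
W2: √((-5.33)² + (22.54)²) = √(28.4089 + 508.0516) = 23.16 km
W3: √((-7.30)² + (-3.02)²) = √(53.2900 + 9.1204) = 7.90 km
W4: √((24.15)² + (-2.94)²) = √(583.2225 + 8.6436) = 24.33 km
W5: √((-6.64)² + (1.35)²) = √(44.0896 + 1.8225) = 6.78 km
W6: √((5.42)² + (23.63)²) = √(29.3764 + 558.3769) = 24.24 km
W7: √((8.79)² + (26.32)²) = √(77.2641 + 692.7424) = 27.75 km
W8: √((-19.26)² + (-6.97)²) = √(370.9476 + 48.5809) = 20.48 km
W9: √((-14.57)² + (-1.56)²) = √(212.2849 + 2.4336) = 14.65 km
W10: √((-10.52)² + (15.96)²) = √(110.6704 + 254.7216) = 19.12 km
Minimum: W5 at 6.78 km.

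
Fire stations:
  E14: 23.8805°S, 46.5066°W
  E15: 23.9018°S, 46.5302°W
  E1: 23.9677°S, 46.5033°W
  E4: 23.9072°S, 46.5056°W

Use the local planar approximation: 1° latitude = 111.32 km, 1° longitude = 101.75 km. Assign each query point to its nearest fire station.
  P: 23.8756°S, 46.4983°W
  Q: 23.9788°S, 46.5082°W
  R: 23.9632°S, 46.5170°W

P at 23.8756°S, 46.4983°W:
  E14: √((-0.0049·111.32)² + (-0.0083·101.75)²) = √(0.297535 + 0.713222) = 1.0054 km
  E15: √((-0.0262·111.32)² + (-0.0319·101.75)²) = √(8.506462 + 10.535380) = 4.3637 km
  E1: √((-0.0921·111.32)² + (-0.0050·101.75)²) = √(105.115233 + 0.258827) = 10.2652 km
  E4: √((-0.0316·111.32)² + (-0.0073·101.75)²) = √(12.374298 + 0.551715) = 3.5953 km
  → nearest: E14 (1.0054 km)
Q at 23.9788°S, 46.5082°W:
  E14: √((0.0983·111.32)² + (0.0016·101.75)²) = √(119.743909 + 0.026504) = 10.9440 km
  E15: √((0.0770·111.32)² + (-0.0220·101.75)²) = √(73.473012 + 5.010882) = 8.8591 km
  E1: √((0.0111·111.32)² + (0.0049·101.75)²) = √(1.526836 + 0.248577) = 1.3324 km
  E4: √((0.0716·111.32)² + (0.0026·101.75)²) = √(63.529062 + 0.069987) = 7.9749 km
  → nearest: E1 (1.3324 km)
R at 23.9632°S, 46.5170°W:
  E14: √((0.0827·111.32)² + (0.0104·101.75)²) = √(84.753456 + 1.119787) = 9.2668 km
  E15: √((0.0614·111.32)² + (-0.0132·101.75)²) = √(46.717881 + 1.803918) = 6.9658 km
  E1: √((-0.0045·111.32)² + (0.0137·101.75)²) = √(0.250941 + 1.943166) = 1.4813 km
  E4: √((0.0560·111.32)² + (0.0114·101.75)²) = √(38.861759 + 1.345484) = 6.3409 km
  → nearest: E1 (1.4813 km)

P→E14; Q→E1; R→E1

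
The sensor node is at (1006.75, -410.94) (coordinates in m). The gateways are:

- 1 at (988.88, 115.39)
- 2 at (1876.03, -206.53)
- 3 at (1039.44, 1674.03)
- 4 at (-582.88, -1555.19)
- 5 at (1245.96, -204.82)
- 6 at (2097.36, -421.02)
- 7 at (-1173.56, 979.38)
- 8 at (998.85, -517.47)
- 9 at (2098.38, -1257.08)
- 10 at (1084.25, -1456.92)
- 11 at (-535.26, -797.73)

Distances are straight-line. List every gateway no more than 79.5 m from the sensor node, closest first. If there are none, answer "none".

Distances from (1006.75, -410.94):
1: √((-17.87)² + (526.33)²) = √(319.3369 + 277023.2689) = 526.63 m
2: √((869.28)² + (204.41)²) = √(755647.7184 + 41783.4481) = 892.99 m
3: √((32.69)² + (2084.97)²) = √(1068.6361 + 4347099.9009) = 2085.23 m
4: √((-1589.63)² + (-1144.25)²) = √(2526923.5369 + 1309308.0625) = 1958.63 m
5: √((239.21)² + (206.12)²) = √(57221.4241 + 42485.4544) = 315.76 m
6: √((1090.61)² + (-10.08)²) = √(1189430.1721 + 101.6064) = 1090.66 m
7: √((-2180.31)² + (1390.32)²) = √(4753751.6961 + 1932989.7024) = 2585.87 m
8: √((-7.90)² + (-106.53)²) = √(62.4100 + 11348.6409) = 106.82 m
9: √((1091.63)² + (-846.14)²) = √(1191656.0569 + 715952.8996) = 1381.16 m
10: √((77.50)² + (-1045.98)²) = √(6006.2500 + 1094074.1604) = 1048.85 m
11: √((-1542.01)² + (-386.79)²) = √(2377794.8401 + 149606.5041) = 1589.78 m
Threshold 79.5 m: none within range.

none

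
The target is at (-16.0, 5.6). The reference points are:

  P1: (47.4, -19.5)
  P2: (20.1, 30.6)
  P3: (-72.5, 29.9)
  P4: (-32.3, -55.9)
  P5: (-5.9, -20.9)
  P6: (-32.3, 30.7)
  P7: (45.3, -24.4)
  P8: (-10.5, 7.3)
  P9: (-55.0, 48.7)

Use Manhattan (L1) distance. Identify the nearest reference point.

P8

Distances from (-16.0, 5.6):
P1: |63.4| + |-25.1| = 63.4 + 25.1 = 88.5
P2: |36.1| + |25.0| = 36.1 + 25.0 = 61.1
P3: |-56.5| + |24.3| = 56.5 + 24.3 = 80.8
P4: |-16.3| + |-61.5| = 16.3 + 61.5 = 77.8
P5: |10.1| + |-26.5| = 10.1 + 26.5 = 36.6
P6: |-16.3| + |25.1| = 16.3 + 25.1 = 41.4
P7: |61.3| + |-30.0| = 61.3 + 30.0 = 91.3
P8: |5.5| + |1.7| = 5.5 + 1.7 = 7.2
P9: |-39.0| + |43.1| = 39.0 + 43.1 = 82.1
Minimum: P8 at 7.2.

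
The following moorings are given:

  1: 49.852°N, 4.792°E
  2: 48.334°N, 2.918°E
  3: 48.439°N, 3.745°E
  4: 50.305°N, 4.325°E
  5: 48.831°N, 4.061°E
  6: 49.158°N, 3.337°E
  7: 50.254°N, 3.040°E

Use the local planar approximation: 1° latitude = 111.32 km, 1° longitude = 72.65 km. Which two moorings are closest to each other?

Pairwise distances:
1–2: √((-1.518·111.32)² + (-1.874·72.65)²) = √(28555.51114 + 18535.76055) = 217.005 km
1–3: √((-1.413·111.32)² + (-1.047·72.65)²) = √(24741.76736 + 5785.81577) = 174.721 km
1–4: √((0.453·111.32)² + (-0.467·72.65)²) = √(2542.97915 + 1151.07865) = 60.779 km
1–5: √((-1.021·111.32)² + (-0.731·72.65)²) = √(12918.07732 + 2820.36938) = 125.453 km
1–6: √((-0.694·111.32)² + (-1.455·72.65)²) = √(5968.50190 + 11173.70558) = 130.928 km
1–7: √((0.402·111.32)² + (-1.752·72.65)²) = √(2002.61978 + 16200.91118) = 134.920 km
2–3: √((0.105·111.32)² + (0.827·72.65)²) = √(136.62337 + 3609.79265) = 61.208 km
2–4: √((1.971·111.32)² + (1.407·72.65)²) = √(48141.50287 + 10448.63196) = 242.054 km
2–5: √((0.497·111.32)² + (1.143·72.65)²) = √(3060.97070 + 6895.46722) = 99.782 km
2–6: √((0.824·111.32)² + (0.419·72.65)²) = √(8413.96728 + 926.61491) = 96.647 km
2–7: √((1.920·111.32)² + (0.122·72.65)²) = √(45682.39374 + 78.55809) = 213.918 km
3–4: √((1.866·111.32)² + (0.580·72.65)²) = √(43148.89458 + 1775.52677) = 211.954 km
3–5: √((0.392·111.32)² + (0.316·72.65)²) = √(1904.22617 + 527.04221) = 49.308 km
3–6: √((0.719·111.32)² + (-0.408·72.65)²) = √(6406.25433 + 878.60074) = 85.351 km
3–7: √((1.815·111.32)² + (-0.705·72.65)²) = √(40822.50530 + 2623.30913) = 208.437 km
4–5: √((-1.474·111.32)² + (-0.264·72.65)²) = √(26924.11038 + 367.85706) = 165.203 km
4–6: √((-1.147·111.32)² + (-0.988·72.65)²) = √(16303.21407 + 5152.11000) = 146.476 km
4–7: √((-0.051·111.32)² + (-1.285·72.65)²) = √(32.23196 + 8715.20270) = 93.528 km
5–6: √((0.327·111.32)² + (-0.724·72.65)²) = √(1325.07939 + 2766.61272) = 63.966 km
5–7: √((1.423·111.32)² + (-1.021·72.65)²) = √(25093.20852 + 5502.02705) = 174.915 km
6–7: √((1.096·111.32)² + (-0.297·72.65)²) = √(14885.63973 + 465.56909) = 123.900 km
Closest pair: 3–5 at 49.308 km.

3 and 5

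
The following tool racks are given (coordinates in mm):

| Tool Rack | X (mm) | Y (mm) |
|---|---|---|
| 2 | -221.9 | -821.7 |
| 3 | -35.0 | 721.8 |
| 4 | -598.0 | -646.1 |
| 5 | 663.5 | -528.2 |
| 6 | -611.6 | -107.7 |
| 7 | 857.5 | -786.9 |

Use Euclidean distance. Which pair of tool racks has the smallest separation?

5 and 7

Pairwise distances:
5–7: √((194.0)² + (-258.7)²) = √(37636.000 + 66925.690) = 323.4 mm
2–4: √((-376.1)² + (175.6)²) = √(141451.210 + 30835.360) = 415.1 mm
4–6: √((-13.6)² + (538.4)²) = √(184.960 + 289874.560) = 538.6 mm
2–6: √((-389.7)² + (714.0)²) = √(151866.090 + 509796.000) = 813.4 mm
2–5: √((885.4)² + (293.5)²) = √(783933.160 + 86142.250) = 932.8 mm
3–6: √((-576.6)² + (-829.5)²) = √(332467.560 + 688070.250) = 1010.2 mm
2–7: √((1079.4)² + (34.8)²) = √(1165104.360 + 1211.040) = 1080.0 mm
4–5: √((1261.5)² + (117.9)²) = √(1591382.250 + 13900.410) = 1267.0 mm
5–6: √((-1275.1)² + (420.5)²) = √(1625880.010 + 176820.250) = 1342.6 mm
3–5: √((698.5)² + (-1250.0)²) = √(487902.250 + 1562500.000) = 1431.9 mm
4–7: √((1455.5)² + (-140.8)²) = √(2118480.250 + 19824.640) = 1462.3 mm
3–4: √((-563.0)² + (-1367.9)²) = √(316969.000 + 1871150.410) = 1479.2 mm
2–3: √((186.9)² + (1543.5)²) = √(34931.610 + 2382392.250) = 1554.8 mm
6–7: √((1469.1)² + (-679.2)²) = √(2158254.810 + 461312.640) = 1618.5 mm
3–7: √((892.5)² + (-1508.7)²) = √(796556.250 + 2276175.690) = 1752.9 mm
Closest pair: 5–7 at 323.4 mm.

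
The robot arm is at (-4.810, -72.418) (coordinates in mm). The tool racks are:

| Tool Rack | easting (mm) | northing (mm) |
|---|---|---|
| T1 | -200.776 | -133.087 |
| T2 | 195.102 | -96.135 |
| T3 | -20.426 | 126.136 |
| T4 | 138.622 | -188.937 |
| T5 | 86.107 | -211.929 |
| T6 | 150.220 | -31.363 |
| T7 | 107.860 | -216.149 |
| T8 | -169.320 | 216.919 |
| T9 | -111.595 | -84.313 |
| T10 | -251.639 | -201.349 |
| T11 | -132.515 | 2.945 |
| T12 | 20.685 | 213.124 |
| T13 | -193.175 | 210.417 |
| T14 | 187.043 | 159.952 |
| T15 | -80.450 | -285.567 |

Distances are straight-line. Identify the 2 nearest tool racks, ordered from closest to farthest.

Distances from (-4.810, -72.418):
T1: √((-195.966)² + (-60.669)²) = √(38402.67316 + 3680.72756) = 205.142 mm
T2: √((199.912)² + (-23.717)²) = √(39964.80774 + 562.49609) = 201.314 mm
T3: √((-15.616)² + (198.554)²) = √(243.85946 + 39423.69092) = 199.167 mm
T4: √((143.432)² + (-116.519)²) = √(20572.73862 + 13576.67736) = 184.796 mm
T5: √((90.917)² + (-139.511)²) = √(8265.90089 + 19463.31912) = 166.521 mm
T6: √((155.030)² + (41.055)²) = √(24034.30090 + 1685.51303) = 160.374 mm
T7: √((112.670)² + (-143.731)²) = √(12694.52890 + 20658.60036) = 182.628 mm
T8: √((-164.510)² + (289.337)²) = √(27063.54010 + 83715.89957) = 332.835 mm
T9: √((-106.785)² + (-11.895)²) = √(11403.03622 + 141.49102) = 107.445 mm
T10: √((-246.829)² + (-128.931)²) = √(60924.55524 + 16623.20276) = 278.474 mm
T11: √((-127.705)² + (75.363)²) = √(16308.56702 + 5679.58177) = 148.284 mm
T12: √((25.495)² + (285.542)²) = √(649.99502 + 81534.23376) = 286.678 mm
T13: √((-188.365)² + (282.835)²) = √(35481.37323 + 79995.63723) = 339.819 mm
T14: √((191.853)² + (232.370)²) = √(36807.57361 + 53995.81690) = 301.336 mm
T15: √((-75.640)² + (-213.149)²) = √(5721.40960 + 45432.49620) = 226.172 mm
Sorted: T9 (107.445 mm) < T11 (148.284 mm) < T6 (160.374 mm) < T5 (166.521 mm) < …

T9, T11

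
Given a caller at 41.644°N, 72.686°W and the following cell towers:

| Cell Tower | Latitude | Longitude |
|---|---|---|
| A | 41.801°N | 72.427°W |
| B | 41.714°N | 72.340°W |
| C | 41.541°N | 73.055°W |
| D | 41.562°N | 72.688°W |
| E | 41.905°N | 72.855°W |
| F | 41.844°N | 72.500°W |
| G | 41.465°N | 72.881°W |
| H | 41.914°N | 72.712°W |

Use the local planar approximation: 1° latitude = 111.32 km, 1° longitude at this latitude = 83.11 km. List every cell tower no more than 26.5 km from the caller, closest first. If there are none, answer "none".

Distances from 41.644°N, 72.686°W:
A: 27.727 km
B: 29.793 km
C: 32.741 km
D: 9.130 km
E: 32.271 km
F: 27.104 km
G: 25.685 km
H: 30.134 km
Threshold 26.5 km: D (9.130 km), G (25.685 km) are within range.

D, G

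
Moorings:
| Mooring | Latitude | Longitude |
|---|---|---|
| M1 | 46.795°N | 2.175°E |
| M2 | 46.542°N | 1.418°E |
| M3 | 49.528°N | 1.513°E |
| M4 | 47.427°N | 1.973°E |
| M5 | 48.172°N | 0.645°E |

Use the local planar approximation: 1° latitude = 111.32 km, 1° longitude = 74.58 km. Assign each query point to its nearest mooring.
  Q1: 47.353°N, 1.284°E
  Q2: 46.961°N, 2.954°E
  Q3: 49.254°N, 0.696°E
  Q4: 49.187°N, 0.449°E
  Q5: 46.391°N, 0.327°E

Q1 at 47.353°N, 1.284°E:
  M1: √((-0.558·111.32)² + (0.891·74.58)²) = √(3858.46703 + 4415.70616) = 90.962 km
  M2: √((-0.811·111.32)² + (0.134·74.58)²) = √(8150.57229 + 99.87444) = 90.832 km
  M3: √((2.175·111.32)² + (0.229·74.58)²) = √(58622.57864 + 291.68609) = 242.723 km
  M4: √((0.074·111.32)² + (0.689·74.58)²) = √(67.85937 + 2640.48194) = 52.042 km
  M5: √((0.819·111.32)² + (-0.639·74.58)²) = √(8312.16583 + 2271.15343) = 102.875 km
  → nearest: M4 (52.042 km)
Q2 at 46.961°N, 2.954°E:
  M1: √((-0.166·111.32)² + (-0.779·74.58)²) = √(341.47788 + 3375.35669) = 60.966 km
  M2: √((-0.419·111.32)² + (-1.536·74.58)²) = √(2175.57691 + 13122.82053) = 123.687 km
  M3: √((2.567·111.32)² + (-1.441·74.58)²) = √(81657.88603 + 11549.75361) = 305.299 km
  M4: √((0.466·111.32)² + (-0.981·74.58)²) = √(2691.02808 + 5352.82164) = 89.688 km
  M5: √((1.211·111.32)² + (-2.309·74.58)²) = √(18173.33706 + 29654.63780) = 218.696 km
  → nearest: M1 (60.966 km)
Q3 at 49.254°N, 0.696°E:
  M1: √((-2.459·111.32)² + (1.479·74.58)²) = √(74931.33200 + 12166.93271) = 295.124 km
  M2: √((-2.712·111.32)² + (0.722·74.58)²) = √(91143.51339 + 2899.47356) = 306.664 km
  M3: √((0.274·111.32)² + (0.817·74.58)²) = √(930.35248 + 3712.69156) = 68.140 km
  M4: √((-1.827·111.32)² + (1.277·74.58)²) = √(41364.09149 + 9070.40236) = 224.576 km
  M5: √((-1.082·111.32)² + (-0.051·74.58)²) = √(14507.77852 + 14.46722) = 120.508 km
  → nearest: M3 (68.140 km)
Q4 at 49.187°N, 0.449°E:
  M1: √((-2.392·111.32)² + (1.726·74.58)²) = √(70903.67505 + 16570.14622) = 295.760 km
  M2: √((-2.645·111.32)² + (0.969·74.58)²) = √(86695.73803 + 5222.66671) = 303.180 km
  M3: √((0.341·111.32)² + (1.064·74.58)²) = √(1440.97071 + 6296.91765) = 87.965 km
  M4: √((-1.760·111.32)² + (1.524·74.58)²) = √(38385.90030 + 12918.57741) = 226.505 km
  M5: √((-1.015·111.32)² + (0.196·74.58)²) = √(12766.69490 + 213.67657) = 113.931 km
  → nearest: M3 (87.965 km)
Q5 at 46.391°N, 0.327°E:
  M1: √((0.404·111.32)² + (1.848·74.58)²) = √(2022.59591 + 18995.41087) = 144.976 km
  M2: √((0.151·111.32)² + (1.091·74.58)²) = √(282.55324 + 6620.55289) = 83.085 km
  M3: √((3.137·111.32)² + (1.186·74.58)²) = √(121948.21077 + 7823.73508) = 360.239 km
  M4: √((1.036·111.32)² + (1.646·74.58)²) = √(13300.43687 + 15069.69352) = 168.434 km
  M5: √((1.781·111.32)² + (0.318·74.58)²) = √(39307.39240 + 562.46953) = 199.674 km
  → nearest: M2 (83.085 km)

Q1→M4; Q2→M1; Q3→M3; Q4→M3; Q5→M2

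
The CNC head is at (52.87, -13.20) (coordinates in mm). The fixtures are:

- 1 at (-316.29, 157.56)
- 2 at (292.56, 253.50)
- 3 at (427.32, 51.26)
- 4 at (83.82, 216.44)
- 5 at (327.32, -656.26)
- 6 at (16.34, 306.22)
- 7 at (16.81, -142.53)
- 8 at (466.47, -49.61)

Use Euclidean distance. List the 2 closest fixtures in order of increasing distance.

Distances from (52.87, -13.20):
1: √((-369.16)² + (170.76)²) = √(136279.1056 + 29158.9776) = 406.74 mm
2: √((239.69)² + (266.70)²) = √(57451.2961 + 71128.8900) = 358.58 mm
3: √((374.45)² + (64.46)²) = √(140212.8025 + 4155.0916) = 379.96 mm
4: √((30.95)² + (229.64)²) = √(957.9025 + 52734.5296) = 231.72 mm
5: √((274.45)² + (-643.06)²) = √(75322.8025 + 413526.1636) = 699.18 mm
6: √((-36.53)² + (319.42)²) = √(1334.4409 + 102029.1364) = 321.50 mm
7: √((-36.06)² + (-129.33)²) = √(1300.3236 + 16726.2489) = 134.26 mm
8: √((413.60)² + (-36.41)²) = √(171064.9600 + 1325.6881) = 415.20 mm
Sorted: 7 (134.26 mm) < 4 (231.72 mm) < 6 (321.50 mm) < 2 (358.58 mm) < …

7, 4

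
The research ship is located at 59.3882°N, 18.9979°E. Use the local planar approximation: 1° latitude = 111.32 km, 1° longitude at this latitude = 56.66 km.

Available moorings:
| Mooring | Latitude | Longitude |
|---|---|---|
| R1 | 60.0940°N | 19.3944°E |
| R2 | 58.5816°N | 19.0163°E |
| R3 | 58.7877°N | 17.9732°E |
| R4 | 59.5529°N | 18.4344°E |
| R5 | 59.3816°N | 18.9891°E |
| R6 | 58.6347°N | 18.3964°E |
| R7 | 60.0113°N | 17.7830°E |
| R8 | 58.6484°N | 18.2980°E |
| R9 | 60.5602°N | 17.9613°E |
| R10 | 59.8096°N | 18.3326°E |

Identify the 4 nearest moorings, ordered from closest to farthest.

Distances from 59.3882°N, 18.9979°E:
R1: 81.7184 km
R2: 89.7968 km
R3: 88.5410 km
R4: 36.8177 km
R5: 0.8879 km
R6: 90.5390 km
R7: 97.7227 km
R8: 91.4051 km
R9: 143.0780 km
R10: 60.1793 km
Sorted: R5 (0.8879 km) < R4 (36.8177 km) < R10 (60.1793 km) < R1 (81.7184 km) < R3 (88.5410 km) < R2 (89.7968 km) < …

R5, R4, R10, R1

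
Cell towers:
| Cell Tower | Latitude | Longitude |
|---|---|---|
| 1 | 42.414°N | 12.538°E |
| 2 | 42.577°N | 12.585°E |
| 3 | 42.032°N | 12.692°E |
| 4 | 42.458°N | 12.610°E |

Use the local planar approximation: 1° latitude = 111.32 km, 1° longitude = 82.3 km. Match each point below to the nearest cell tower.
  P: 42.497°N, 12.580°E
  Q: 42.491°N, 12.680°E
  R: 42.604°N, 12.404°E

P at 42.497°N, 12.580°E:
  1: 9.865 km
  2: 8.915 km
  3: 52.578 km
  4: 4.994 km
  → nearest: 4 (4.994 km)
Q at 42.491°N, 12.680°E:
  1: 14.493 km
  2: 12.360 km
  3: 51.105 km
  4: 6.833 km
  → nearest: 4 (6.833 km)
R at 42.604°N, 12.404°E:
  1: 23.853 km
  2: 15.197 km
  3: 67.943 km
  4: 23.486 km
  → nearest: 2 (15.197 km)

P→4; Q→4; R→2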